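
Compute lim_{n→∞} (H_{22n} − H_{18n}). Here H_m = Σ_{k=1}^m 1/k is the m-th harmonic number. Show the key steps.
lim = ln(22/18) = ln(11/9)

Euler-Maclaurin gives H_m = ln m + γ + 1/(2m) + O(1/m^2). The γ and O(1/m) terms cancel in the difference:
  H_{22n} − H_{18n} = ln(22n) − ln(18n) + O(1/n) = ln(22/18) + O(1/n).
Hence the limit is ln(22/18) = ln(11/9).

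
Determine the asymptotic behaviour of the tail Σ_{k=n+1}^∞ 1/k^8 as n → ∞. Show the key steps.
Σ_{k>n} 1/k^8 ~ 1/(7 · n^7)

Compare to the integral: ∫_{n}^∞ x^(−8) dx = [−x^(−7)/7]_{n}^∞ = 1/((8−1)·n^7). Euler-Maclaurin then gives
  Σ_{k>n} 1/k^8 = ∫_{n}^∞ dx/x^8 − 1/(2·n^8) + O(1/n^9).
(Equivalently this is ζ(8) − Σ_{k≤n} 1/k^8.)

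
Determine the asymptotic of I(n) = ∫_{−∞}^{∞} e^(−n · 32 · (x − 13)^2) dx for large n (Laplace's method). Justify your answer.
I(n) = sqrt(π/(32n))

Here φ(x) = 32 · (x − 13)^2 has its unique minimum at x* = 13 with φ(x*) = 0 and φ''(x*) = 64. Laplace's method gives
  I(n) ~ e^(−n φ(x*)) · sqrt(2π / (n · φ''(x*))) = sqrt(2π / (64n)) = sqrt(π/(32n)).
This is exact: substituting u = (x − 13)·sqrt(32n) gives I(n) = (1/sqrt(32n)) ∫_{−∞}^{∞} e^(−u^2) du = sqrt(π/(32n)).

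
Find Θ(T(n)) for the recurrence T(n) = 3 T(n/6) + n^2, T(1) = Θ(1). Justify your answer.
T(n) = Θ(n^2)

log_6 3 ≈ 0.613. f(n) = n^2 dominates n^(log_6 3) since 2 > 0.613, and the regularity condition a·f(n/b) = 3·(n/6)^2 = (3/36)·n^2 ≤ c·f(n) holds with c = 3/36 ≈ 0.0833 < 1. So this is Case 3: T(n) = Θ(f(n)) = Θ(n^2).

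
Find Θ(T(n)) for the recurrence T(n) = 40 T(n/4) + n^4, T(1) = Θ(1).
T(n) = Θ(n^4)

log_4 40 ≈ 2.661. f(n) = n^4 dominates n^(log_4 40) since 4 > 2.661, and the regularity condition a·f(n/b) = 40·(n/4)^4 = (40/256)·n^4 ≤ c·f(n) holds with c = 40/256 ≈ 0.156 < 1. So this is Case 3: T(n) = Θ(f(n)) = Θ(n^4).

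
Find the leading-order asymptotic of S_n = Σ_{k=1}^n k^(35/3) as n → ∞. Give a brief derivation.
S_n ~ (3/38) · n^(38/3)

Integral comparison: Σ_{k=1}^n k^(35/3) = ∫_0^n x^(35/3) dx + O(n^(35/3)). The integral is n^(1 + 35/3) / (1 + 35/3) = n^((35+3)/3) / ((35+3)/3) = (3/38) · n^(38/3).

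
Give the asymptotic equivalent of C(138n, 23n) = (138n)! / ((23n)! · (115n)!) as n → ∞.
C(138n, 23n) ~ (46656/3125)^(23n) · sqrt(3/(5π·23n))

Write N = 23n. Apply Stirling to each factorial:
  (6N)! ~ sqrt(2π·6N) · (6N/e)^(6N),
  N! ~ sqrt(2π N) · (N/e)^N,
  (5N)! ~ sqrt(2π·5N) · (5N/e)^(5N).
The exponential factors combine to (6N)^(6N) / (N^N · (5N)^(5N)) = 6^(6N)/5^(5N) = (6^6/5^5)^N = (46656/3125)^N.
The square-root prefactors combine to sqrt(2π·6N) / (sqrt(2π N)·sqrt(2π·5N)) = sqrt(6 / (2π·5·N)) = sqrt(3/(5π·23n)).
Substituting N = 23n: C(138n, 23n) ~ (46656/3125)^(23n) · sqrt(3/(5π·23n)).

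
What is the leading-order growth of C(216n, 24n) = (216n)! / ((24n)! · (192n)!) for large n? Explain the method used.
C(216n, 24n) ~ (387420489/16777216)^(24n) · sqrt(9/(16π·24n))

Write N = 24n. Apply Stirling to each factorial:
  (9N)! ~ sqrt(2π·9N) · (9N/e)^(9N),
  N! ~ sqrt(2π N) · (N/e)^N,
  (8N)! ~ sqrt(2π·8N) · (8N/e)^(8N).
The exponential factors combine to (9N)^(9N) / (N^N · (8N)^(8N)) = 9^(9N)/8^(8N) = (9^9/8^8)^N = (387420489/16777216)^N.
The square-root prefactors combine to sqrt(2π·9N) / (sqrt(2π N)·sqrt(2π·8N)) = sqrt(9 / (2π·8·N)) = sqrt(9/(16π·24n)).
Substituting N = 24n: C(216n, 24n) ~ (387420489/16777216)^(24n) · sqrt(9/(16π·24n)).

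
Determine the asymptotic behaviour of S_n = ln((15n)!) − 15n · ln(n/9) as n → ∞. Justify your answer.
S_n ~ 15n · (ln 135 − 1) + O(ln n)

Stirling: ln((15n)!) = 15n ln(15n) − 15n + O(ln n).
  S_n = 15n ln(15n) − 15n − 15n ln(n/9) + O(ln n)
      = 15n ln(15n) − 15n ln n + 15n ln 9 − 15n + O(ln n)
      = 15n ln 15 + 15n ln 9 − 15n + O(ln n)
      = 15n (ln 135 − 1) + O(ln n).
Numerically ln(135) − 1 ≈ 3.9053.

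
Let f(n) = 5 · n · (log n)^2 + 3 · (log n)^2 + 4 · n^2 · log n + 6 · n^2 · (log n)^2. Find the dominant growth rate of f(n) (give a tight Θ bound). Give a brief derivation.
f(n) ∈ Θ(n^2 · (log n)^2)

Compare the terms by growth order. For large n, n^a · (log n)^b dominates n^a' · (log n)^b' iff a > a', or (a = a' and b > b'). Ranking the 4 terms shows the dominant one is 6 · n^2 · (log n)^2. Hence f(n) ∈ Θ(n^2 · (log n)^2).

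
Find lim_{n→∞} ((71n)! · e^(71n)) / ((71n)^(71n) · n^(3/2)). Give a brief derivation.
lim = 0

Stirling: (71n)! ~ sqrt(2π·71n) · (71n/e)^(71n). Hence
  (71n)! · e^(71n) / (71n)^(71n) ~ sqrt(2π·71n).
Dividing by n^(3/2): sqrt(2π·71n) / n^(3/2) = sqrt(2π·71) · n^((1−3)/2), so the expression behaves like sqrt(2π·71) · n^((1−3)/2) → 0.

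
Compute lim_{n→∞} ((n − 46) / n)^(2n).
lim = e^(−92)

Rewrite as (1 − 46/n)^(2n). By the standard limit (1 + x/n)^n → e^x, we have (1 − 46/n)^n → e^(−46), and raising to the 2nd power gives e^(−92).
More precisely, ln[(1 − 46/n)^(2n)] = 2n · ln(1 − 46/n) = 2n · (-46/n + O(1/n^2)) = -92 + O(1/n) → -92.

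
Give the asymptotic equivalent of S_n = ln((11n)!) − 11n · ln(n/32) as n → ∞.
S_n ~ 11n · (ln 352 − 1) + O(ln n)

Stirling: ln((11n)!) = 11n ln(11n) − 11n + O(ln n).
  S_n = 11n ln(11n) − 11n − 11n ln(n/32) + O(ln n)
      = 11n ln(11n) − 11n ln n + 11n ln 32 − 11n + O(ln n)
      = 11n ln 11 + 11n ln 32 − 11n + O(ln n)
      = 11n (ln 352 − 1) + O(ln n).
Numerically ln(352) − 1 ≈ 4.8636.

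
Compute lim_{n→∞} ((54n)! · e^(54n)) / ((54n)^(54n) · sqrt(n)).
lim = sqrt(2π·54)

Stirling: (54n)! ~ sqrt(2π·54n) · (54n/e)^(54n). Hence
  (54n)! · e^(54n) / (54n)^(54n) ~ sqrt(2π·54n).
Dividing by sqrt(n): sqrt(2π·54n) / sqrt(n) = sqrt(2π·54) · n^((1−1)/2), so the limit is sqrt(2π·54).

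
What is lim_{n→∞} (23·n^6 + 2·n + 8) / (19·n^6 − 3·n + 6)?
lim = 23/19

For large n the leading n^6 terms dominate both numerator and denominator. Dividing top and bottom by n^6, every other term tends to 0, leaving 23/19.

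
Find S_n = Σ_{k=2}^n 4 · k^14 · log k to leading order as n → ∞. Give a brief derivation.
S_n ~ 4 · n^15 log n / 15 − 4 · n^15 / 225

By integral comparison, S_n = ∫_1^n 4 · x^14 · log x dx + O(n^14 · log n). For the integral, ∫ x^14 log x dx = n^15 log n / 15 − n^15/225 (integration by parts). Hence S_n ~ 4 · n^15 log n / 15 − 4 · n^15 / 225.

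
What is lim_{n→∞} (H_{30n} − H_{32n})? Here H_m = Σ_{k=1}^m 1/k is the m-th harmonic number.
lim = ln(30/32) = ln(15/16)

Euler-Maclaurin gives H_m = ln m + γ + 1/(2m) + O(1/m^2). The γ and O(1/m) terms cancel in the difference:
  H_{30n} − H_{32n} = ln(30n) − ln(32n) + O(1/n) = ln(30/32) + O(1/n).
Hence the limit is ln(30/32) = ln(15/16).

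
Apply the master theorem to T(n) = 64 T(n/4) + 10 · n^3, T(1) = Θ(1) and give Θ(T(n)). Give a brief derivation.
T(n) = Θ(n^3 log n)

log_4 64 = 3, and f(n) = 10 · n^3 = Θ(n^(log_4 64)). This is Case 2 of the master theorem: T(n) = Θ(f(n) · log n) = Θ(n^3 log n).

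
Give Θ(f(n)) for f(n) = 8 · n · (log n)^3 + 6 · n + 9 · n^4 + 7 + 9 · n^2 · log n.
f(n) ∈ Θ(n^4)

Compare the terms by growth order. For large n, n^a · (log n)^b dominates n^a' · (log n)^b' iff a > a', or (a = a' and b > b'). Ranking the 5 terms shows the dominant one is 9 · n^4. Hence f(n) ∈ Θ(n^4).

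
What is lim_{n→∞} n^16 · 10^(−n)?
lim = 0

Exponentials with base > 1 dominate every fixed polynomial: for any fixed c, n^c / 10^n → 0 as n → ∞ (e.g. by the ratio test, or by writing 10^n = e^(n ln 10) and noting e^(n ln 10) / n^c → ∞). Hence n^16 · 10^(−n) = n^16 / 10^n → 0.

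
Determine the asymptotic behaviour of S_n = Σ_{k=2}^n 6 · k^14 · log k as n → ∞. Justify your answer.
S_n ~ 2 · n^15 log n / 5 − 2 · n^15 / 75

By integral comparison, S_n = ∫_1^n 6 · x^14 · log x dx + O(n^14 · log n). For the integral, ∫ x^14 log x dx = n^15 log n / 15 − n^15/225 (integration by parts). Hence S_n ~ 2 · n^15 log n / 5 − 2 · n^15 / 75.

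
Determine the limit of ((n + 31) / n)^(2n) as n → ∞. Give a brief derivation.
lim = e^62

Rewrite as (1 + 31/n)^(2n). By the standard limit (1 + x/n)^n → e^x, we have (1 + 31/n)^n → e^31, and raising to the 2nd power gives e^62.
More precisely, ln[(1 + 31/n)^(2n)] = 2n · ln(1 + 31/n) = 2n · (31/n + O(1/n^2)) = 62 + O(1/n) → 62.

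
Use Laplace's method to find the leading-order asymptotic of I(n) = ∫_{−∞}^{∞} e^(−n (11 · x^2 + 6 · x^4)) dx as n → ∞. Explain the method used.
I(n) ~ sqrt(π/(11n))

φ(x) = 11 · x^2 + 6 · x^4 has its unique global minimum at x* = 0 (since φ'(x) = 22x + 24x^3 = 0 only at x = 0 for real x with both coefficients positive, and φ → ∞ as |x| → ∞). At x* = 0, φ(0) = 0 and φ''(0) = 22. Laplace's method then gives
  I(n) ~ sqrt(2π / (n · φ''(0))) · e^(−n φ(0)) = sqrt(2π / (22n)) = sqrt(π/(11n)).
The 6 · x^4 term contributes only at subleading order (an O(1/n) relative correction).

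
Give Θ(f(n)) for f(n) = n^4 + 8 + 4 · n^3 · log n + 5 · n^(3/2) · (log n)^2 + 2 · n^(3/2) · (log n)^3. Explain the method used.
f(n) ∈ Θ(n^4)

Compare the terms by growth order. For large n, n^a · (log n)^b dominates n^a' · (log n)^b' iff a > a', or (a = a' and b > b'). Ranking the 5 terms shows the dominant one is n^4. Hence f(n) ∈ Θ(n^4).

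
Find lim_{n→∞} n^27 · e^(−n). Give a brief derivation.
lim = 0

Exponentials with base > 1 dominate every fixed polynomial: for any fixed c, n^c / e^n → 0 as n → ∞ (e.g. by the ratio test, or since e^n grows faster than any power of n). Hence n^27 · e^(−n) = n^27 / e^n → 0.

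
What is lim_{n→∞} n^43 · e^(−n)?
lim = 0

Exponentials with base > 1 dominate every fixed polynomial: for any fixed c, n^c / e^n → 0 as n → ∞ (e.g. by the ratio test, or since e^n grows faster than any power of n). Hence n^43 · e^(−n) = n^43 / e^n → 0.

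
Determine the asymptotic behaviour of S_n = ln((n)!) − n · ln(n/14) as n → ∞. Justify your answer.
S_n ~ n · (ln 14 − 1) + O(ln n)

Stirling: ln((n)!) = n ln(n) − n + O(ln n).
  S_n = n ln(n) − n − n ln(n/14) + O(ln n)
      = n ln(n) − n ln n + n ln 14 − n + O(ln n)
      = n ln 14 − n + O(ln n)
      = n (ln 14 − 1) + O(ln n).
Numerically ln(14) − 1 ≈ 1.6391.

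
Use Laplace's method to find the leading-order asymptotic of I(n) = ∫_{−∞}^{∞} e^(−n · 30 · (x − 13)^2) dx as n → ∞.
I(n) = sqrt(π/(30n))

Here φ(x) = 30 · (x − 13)^2 has its unique minimum at x* = 13 with φ(x*) = 0 and φ''(x*) = 60. Laplace's method gives
  I(n) ~ e^(−n φ(x*)) · sqrt(2π / (n · φ''(x*))) = sqrt(2π / (60n)) = sqrt(π/(30n)).
This is exact: substituting u = (x − 13)·sqrt(30n) gives I(n) = (1/sqrt(30n)) ∫_{−∞}^{∞} e^(−u^2) du = sqrt(π/(30n)).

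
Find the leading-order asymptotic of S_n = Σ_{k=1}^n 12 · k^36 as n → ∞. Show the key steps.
S_n ~ 12 · n^37 / 37

By integral comparison (Euler-Maclaurin), Σ_{k=1}^n 12 · k^36 = 12 · ∫_0^n x^36 dx + O(n^36) = 12 · n^37/37 + O(n^36). (Equivalently, Faulhaber's formula gives the same leading term.)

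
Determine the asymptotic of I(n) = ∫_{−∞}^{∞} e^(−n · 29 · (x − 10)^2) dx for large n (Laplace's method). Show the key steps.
I(n) = sqrt(π/(29n))

Here φ(x) = 29 · (x − 10)^2 has its unique minimum at x* = 10 with φ(x*) = 0 and φ''(x*) = 58. Laplace's method gives
  I(n) ~ e^(−n φ(x*)) · sqrt(2π / (n · φ''(x*))) = sqrt(2π / (58n)) = sqrt(π/(29n)).
This is exact: substituting u = (x − 10)·sqrt(29n) gives I(n) = (1/sqrt(29n)) ∫_{−∞}^{∞} e^(−u^2) du = sqrt(π/(29n)).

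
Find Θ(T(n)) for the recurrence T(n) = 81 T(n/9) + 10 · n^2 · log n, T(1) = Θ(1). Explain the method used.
T(n) = Θ(n^2 · (log n)^2)

Here log_9 81 = 2 and f(n) = 10 · n^2 · log n = Θ(n^(log_9 81) · (log n)^1). This is the extended Case 2 of the master theorem (f matches the critical exponent up to log factors), giving T(n) = Θ(n^(log_9 81) · (log n)^(1+1)) = Θ(n^2 · (log n)^2).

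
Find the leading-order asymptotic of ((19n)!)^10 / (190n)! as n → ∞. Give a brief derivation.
((19n)!)^10/(190n)! ~ ((2π·19n)^(9/2) / sqrt(10)) · 10^(−10·19n)  →  0

Write N = 19n. Stirling: N! ~ sqrt(2π N)(N/e)^N and (10N)! ~ sqrt(2π·10N)·(10N/e)^(10N).
  (N!)^10/(10N)! ~ (2π N)^(10/2) (N/e)^(10N) / [sqrt(2π·10N) (10N/e)^(10N)]
     = (2π N)^(10/2) / sqrt(2π·10N) · (N/(10N))^(10N)
     = (2π N)^((10−1)/2) / sqrt(10) · 10^(−10N).
Since 10^10 > 1, the factor 10^(−10N) decays exponentially, so the ratio → 0. Substituting N = 19n gives the stated form.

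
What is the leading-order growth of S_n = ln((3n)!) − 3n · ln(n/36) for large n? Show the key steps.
S_n ~ 3n · (ln 108 − 1) + O(ln n)

Stirling: ln((3n)!) = 3n ln(3n) − 3n + O(ln n).
  S_n = 3n ln(3n) − 3n − 3n ln(n/36) + O(ln n)
      = 3n ln(3n) − 3n ln n + 3n ln 36 − 3n + O(ln n)
      = 3n ln 3 + 3n ln 36 − 3n + O(ln n)
      = 3n (ln 108 − 1) + O(ln n).
Numerically ln(108) − 1 ≈ 3.6821.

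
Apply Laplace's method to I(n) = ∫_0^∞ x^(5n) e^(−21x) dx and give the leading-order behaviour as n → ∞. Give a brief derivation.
I(n) ~ (sqrt(2π·5n) / 21) · (5n/(21e))^(5n)

Write the integrand as exp(5n ln x − 21x) and set f(x) = 5n ln x − 21x. Then f'(x) = 5n/x − 21 = 0 at x* = 5n/21, and f''(x*) = −5n/x*^2 = −21^2/(5n). Laplace's method (interior maximum) gives
  I(n) ~ e^(f(x*)) · sqrt(2π / |f''(x*)|)
        = exp(5n ln(5n/21) − 5n) · sqrt(2π · 5n / 21^2)
        = (5n/21)^(5n) e^(−5n) · sqrt(2π·5n) / 21
        = (sqrt(2π·5n) / 21) · (5n/(21e))^(5n).
This matches Γ(5n+1)/21^(5n+1) with Stirling applied to Γ.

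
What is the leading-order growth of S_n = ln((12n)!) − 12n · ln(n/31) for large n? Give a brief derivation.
S_n ~ 12n · (ln 372 − 1) + O(ln n)

Stirling: ln((12n)!) = 12n ln(12n) − 12n + O(ln n).
  S_n = 12n ln(12n) − 12n − 12n ln(n/31) + O(ln n)
      = 12n ln(12n) − 12n ln n + 12n ln 31 − 12n + O(ln n)
      = 12n ln 12 + 12n ln 31 − 12n + O(ln n)
      = 12n (ln 372 − 1) + O(ln n).
Numerically ln(372) − 1 ≈ 4.9189.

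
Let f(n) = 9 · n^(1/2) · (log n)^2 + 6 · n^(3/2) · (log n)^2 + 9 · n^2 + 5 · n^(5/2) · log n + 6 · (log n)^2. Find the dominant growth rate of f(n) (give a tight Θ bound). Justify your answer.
f(n) ∈ Θ(n^(5/2) · log n)

Compare the terms by growth order. For large n, n^a · (log n)^b dominates n^a' · (log n)^b' iff a > a', or (a = a' and b > b'). Ranking the 5 terms shows the dominant one is 5 · n^(5/2) · log n. Hence f(n) ∈ Θ(n^(5/2) · log n).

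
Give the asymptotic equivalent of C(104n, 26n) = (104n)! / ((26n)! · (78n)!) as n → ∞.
C(104n, 26n) ~ (256/27)^(26n) · sqrt(2/(3π·26n))

Write N = 26n. Apply Stirling to each factorial:
  (4N)! ~ sqrt(2π·4N) · (4N/e)^(4N),
  N! ~ sqrt(2π N) · (N/e)^N,
  (3N)! ~ sqrt(2π·3N) · (3N/e)^(3N).
The exponential factors combine to (4N)^(4N) / (N^N · (3N)^(3N)) = 4^(4N)/3^(3N) = (4^4/3^3)^N = (256/27)^N.
The square-root prefactors combine to sqrt(2π·4N) / (sqrt(2π N)·sqrt(2π·3N)) = sqrt(4 / (2π·3·N)) = sqrt(2/(3π·26n)).
Substituting N = 26n: C(104n, 26n) ~ (256/27)^(26n) · sqrt(2/(3π·26n)).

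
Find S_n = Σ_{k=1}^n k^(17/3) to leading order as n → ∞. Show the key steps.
S_n ~ (3/20) · n^(20/3)

Integral comparison: Σ_{k=1}^n k^(17/3) = ∫_0^n x^(17/3) dx + O(n^(17/3)). The integral is n^(1 + 17/3) / (1 + 17/3) = n^((17+3)/3) / ((17+3)/3) = (3/20) · n^(20/3).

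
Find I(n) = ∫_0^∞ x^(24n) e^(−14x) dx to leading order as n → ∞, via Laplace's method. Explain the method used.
I(n) ~ (sqrt(2π·24n) / 14) · (24n/(14e))^(24n)

Write the integrand as exp(24n ln x − 14x) and set f(x) = 24n ln x − 14x. Then f'(x) = 24n/x − 14 = 0 at x* = 24n/14, and f''(x*) = −24n/x*^2 = −14^2/(24n). Laplace's method (interior maximum) gives
  I(n) ~ e^(f(x*)) · sqrt(2π / |f''(x*)|)
        = exp(24n ln(24n/14) − 24n) · sqrt(2π · 24n / 14^2)
        = (24n/14)^(24n) e^(−24n) · sqrt(2π·24n) / 14
        = (sqrt(2π·24n) / 14) · (24n/(14e))^(24n).
This matches Γ(24n+1)/14^(24n+1) with Stirling applied to Γ.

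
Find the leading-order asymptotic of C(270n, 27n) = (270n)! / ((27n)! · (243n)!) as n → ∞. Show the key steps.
C(270n, 27n) ~ (10000000000/387420489)^(27n) · sqrt(5/(9π·27n))

Write N = 27n. Apply Stirling to each factorial:
  (10N)! ~ sqrt(2π·10N) · (10N/e)^(10N),
  N! ~ sqrt(2π N) · (N/e)^N,
  (9N)! ~ sqrt(2π·9N) · (9N/e)^(9N).
The exponential factors combine to (10N)^(10N) / (N^N · (9N)^(9N)) = 10^(10N)/9^(9N) = (10^10/9^9)^N = (10000000000/387420489)^N.
The square-root prefactors combine to sqrt(2π·10N) / (sqrt(2π N)·sqrt(2π·9N)) = sqrt(10 / (2π·9·N)) = sqrt(5/(9π·27n)).
Substituting N = 27n: C(270n, 27n) ~ (10000000000/387420489)^(27n) · sqrt(5/(9π·27n)).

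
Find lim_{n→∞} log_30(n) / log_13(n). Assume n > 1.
lim = ln(13) / ln(30) = log_30(13)

Change of base: log_30(n) = ln n / ln 30 and log_13(n) = ln n / ln 13. The ratio is (ln n / ln 30) · (ln 13 / ln n) = ln 13 / ln 30, a constant independent of n. So the limit is ln 13 / ln 30 = log_30(13).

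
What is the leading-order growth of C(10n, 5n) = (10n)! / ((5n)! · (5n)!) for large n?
C(10n, 5n) ~ (4)^(5n) · sqrt(1/(π·5n))

Write N = 5n. Apply Stirling to each factorial:
  (2N)! ~ sqrt(2π·2N) · (2N/e)^(2N),
  N! ~ sqrt(2π N) · (N/e)^N,
  (1N)! ~ sqrt(2π·1N) · (1N/e)^(1N).
The exponential factors combine to (2N)^(2N) / (N^N · (1N)^(1N)) = 2^(2N)/1^(1N) = (2^2/1^1)^N = (4)^N.
The square-root prefactors combine to sqrt(2π·2N) / (sqrt(2π N)·sqrt(2π·1N)) = sqrt(2 / (2π·1·N)) = sqrt(1/(π·5n)).
Substituting N = 5n: C(10n, 5n) ~ (4)^(5n) · sqrt(1/(π·5n)).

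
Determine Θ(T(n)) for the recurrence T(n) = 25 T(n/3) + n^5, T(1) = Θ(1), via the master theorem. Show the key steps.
T(n) = Θ(n^5)

log_3 25 ≈ 2.930. f(n) = n^5 dominates n^(log_3 25) since 5 > 2.930, and the regularity condition a·f(n/b) = 25·(n/3)^5 = (25/243)·n^5 ≤ c·f(n) holds with c = 25/243 ≈ 0.103 < 1. So this is Case 3: T(n) = Θ(f(n)) = Θ(n^5).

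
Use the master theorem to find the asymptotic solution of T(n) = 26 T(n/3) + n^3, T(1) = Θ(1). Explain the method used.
T(n) = Θ(n^3)

log_3 26 ≈ 2.966. f(n) = n^3 dominates n^(log_3 26) since 3 > 2.966, and the regularity condition a·f(n/b) = 26·(n/3)^3 = (26/27)·n^3 ≤ c·f(n) holds with c = 26/27 ≈ 0.963 < 1. So this is Case 3: T(n) = Θ(f(n)) = Θ(n^3).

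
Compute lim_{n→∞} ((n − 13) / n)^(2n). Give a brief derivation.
lim = e^(−26)

Rewrite as (1 − 13/n)^(2n). By the standard limit (1 + x/n)^n → e^x, we have (1 − 13/n)^n → e^(−13), and raising to the 2nd power gives e^(−26).
More precisely, ln[(1 − 13/n)^(2n)] = 2n · ln(1 − 13/n) = 2n · (-13/n + O(1/n^2)) = -26 + O(1/n) → -26.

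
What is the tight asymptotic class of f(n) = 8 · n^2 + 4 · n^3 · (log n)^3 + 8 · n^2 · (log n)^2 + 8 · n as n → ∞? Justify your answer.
f(n) ∈ Θ(n^3 · (log n)^3)

Compare the terms by growth order. For large n, n^a · (log n)^b dominates n^a' · (log n)^b' iff a > a', or (a = a' and b > b'). Ranking the 4 terms shows the dominant one is 4 · n^3 · (log n)^3. Hence f(n) ∈ Θ(n^3 · (log n)^3).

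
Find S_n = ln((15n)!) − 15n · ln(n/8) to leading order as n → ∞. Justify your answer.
S_n ~ 15n · (ln 120 − 1) + O(ln n)

Stirling: ln((15n)!) = 15n ln(15n) − 15n + O(ln n).
  S_n = 15n ln(15n) − 15n − 15n ln(n/8) + O(ln n)
      = 15n ln(15n) − 15n ln n + 15n ln 8 − 15n + O(ln n)
      = 15n ln 15 + 15n ln 8 − 15n + O(ln n)
      = 15n (ln 120 − 1) + O(ln n).
Numerically ln(120) − 1 ≈ 3.7875.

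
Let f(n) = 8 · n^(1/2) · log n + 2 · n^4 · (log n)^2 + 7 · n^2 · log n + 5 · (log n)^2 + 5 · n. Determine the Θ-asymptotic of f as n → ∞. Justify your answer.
f(n) ∈ Θ(n^4 · (log n)^2)

Compare the terms by growth order. For large n, n^a · (log n)^b dominates n^a' · (log n)^b' iff a > a', or (a = a' and b > b'). Ranking the 5 terms shows the dominant one is 2 · n^4 · (log n)^2. Hence f(n) ∈ Θ(n^4 · (log n)^2).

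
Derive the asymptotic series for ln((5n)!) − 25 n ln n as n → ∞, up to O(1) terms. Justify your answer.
ln((5n)!) − 25 n ln n = −20 n ln n + 5(ln 5 − 1) n + (1/2) ln(2π·5n) + O(1/n)

Stirling: ln((5n)!) = 5n ln(5n) − 5n + (1/2) ln(2π·5n) + O(1/n).
Expand 5n ln(5n) = 5n (ln n + ln 5) = 5n ln n + 5n ln 5.
Subtract 25n ln n: leading term is (5 − 25) n ln n = −20 n ln n. The next term is 5n ln 5 − 5n = 5(ln 5 − 1) n. Then the (1/2) ln(2π·5n) correction.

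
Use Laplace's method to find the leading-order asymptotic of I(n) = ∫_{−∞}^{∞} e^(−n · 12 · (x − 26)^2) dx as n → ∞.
I(n) = sqrt(π/(12n))

Here φ(x) = 12 · (x − 26)^2 has its unique minimum at x* = 26 with φ(x*) = 0 and φ''(x*) = 24. Laplace's method gives
  I(n) ~ e^(−n φ(x*)) · sqrt(2π / (n · φ''(x*))) = sqrt(2π / (24n)) = sqrt(π/(12n)).
This is exact: substituting u = (x − 26)·sqrt(12n) gives I(n) = (1/sqrt(12n)) ∫_{−∞}^{∞} e^(−u^2) du = sqrt(π/(12n)).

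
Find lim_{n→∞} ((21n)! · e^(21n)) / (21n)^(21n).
lim = ∞

Stirling: (21n)! ~ sqrt(2π·21n) · (21n/e)^(21n). Hence
  (21n)! · e^(21n) / (21n)^(21n) ~ sqrt(2π·21n) = sqrt(2π·21) · sqrt(n) → ∞.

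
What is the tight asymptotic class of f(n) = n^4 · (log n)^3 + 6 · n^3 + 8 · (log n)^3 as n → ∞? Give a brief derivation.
f(n) ∈ Θ(n^4 · (log n)^3)

Compare the terms by growth order. For large n, n^a · (log n)^b dominates n^a' · (log n)^b' iff a > a', or (a = a' and b > b'). Ranking the 3 terms shows the dominant one is n^4 · (log n)^3. Hence f(n) ∈ Θ(n^4 · (log n)^3).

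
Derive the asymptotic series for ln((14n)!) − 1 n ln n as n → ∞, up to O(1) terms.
ln((14n)!) − 1 n ln n = 13 n ln n + 14(ln 14 − 1) n + (1/2) ln(2π·14n) + O(1/n)

Stirling: ln((14n)!) = 14n ln(14n) − 14n + (1/2) ln(2π·14n) + O(1/n).
Expand 14n ln(14n) = 14n (ln n + ln 14) = 14n ln n + 14n ln 14.
Subtract 1n ln n: leading term is (14 − 1) n ln n = 13 n ln n. The next term is 14n ln 14 − 14n = 14(ln 14 − 1) n. Then the (1/2) ln(2π·14n) correction.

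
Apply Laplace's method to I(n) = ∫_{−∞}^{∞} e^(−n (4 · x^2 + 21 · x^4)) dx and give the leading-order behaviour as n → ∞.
I(n) ~ sqrt(π/(4n))

φ(x) = 4 · x^2 + 21 · x^4 has its unique global minimum at x* = 0 (since φ'(x) = 8x + 84x^3 = 0 only at x = 0 for real x with both coefficients positive, and φ → ∞ as |x| → ∞). At x* = 0, φ(0) = 0 and φ''(0) = 8. Laplace's method then gives
  I(n) ~ sqrt(2π / (n · φ''(0))) · e^(−n φ(0)) = sqrt(2π / (8n)) = sqrt(π/(4n)).
The 21 · x^4 term contributes only at subleading order (an O(1/n) relative correction).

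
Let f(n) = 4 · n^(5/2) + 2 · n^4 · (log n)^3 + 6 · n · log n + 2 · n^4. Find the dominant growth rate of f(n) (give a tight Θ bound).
f(n) ∈ Θ(n^4 · (log n)^3)

Compare the terms by growth order. For large n, n^a · (log n)^b dominates n^a' · (log n)^b' iff a > a', or (a = a' and b > b'). Ranking the 4 terms shows the dominant one is 2 · n^4 · (log n)^3. Hence f(n) ∈ Θ(n^4 · (log n)^3).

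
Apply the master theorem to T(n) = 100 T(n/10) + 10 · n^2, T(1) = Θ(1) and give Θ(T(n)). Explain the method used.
T(n) = Θ(n^2 log n)

log_10 100 = 2, and f(n) = 10 · n^2 = Θ(n^(log_10 100)). This is Case 2 of the master theorem: T(n) = Θ(f(n) · log n) = Θ(n^2 log n).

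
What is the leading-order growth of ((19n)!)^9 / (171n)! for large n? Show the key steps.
((19n)!)^9/(171n)! ~ ((2π·19n)^(8/2) / 3) · 9^(−9·19n)  →  0

Write N = 19n. Stirling: N! ~ sqrt(2π N)(N/e)^N and (9N)! ~ sqrt(2π·9N)·(9N/e)^(9N).
  (N!)^9/(9N)! ~ (2π N)^(9/2) (N/e)^(9N) / [sqrt(2π·9N) (9N/e)^(9N)]
     = (2π N)^(9/2) / sqrt(2π·9N) · (N/(9N))^(9N)
     = (2π N)^((9−1)/2) / 3 · 9^(−9N).
Since 9^9 > 1, the factor 9^(−9N) decays exponentially, so the ratio → 0. Substituting N = 19n gives the stated form.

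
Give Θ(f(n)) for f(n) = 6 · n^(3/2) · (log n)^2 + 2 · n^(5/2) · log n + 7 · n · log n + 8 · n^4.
f(n) ∈ Θ(n^4)

Compare the terms by growth order. For large n, n^a · (log n)^b dominates n^a' · (log n)^b' iff a > a', or (a = a' and b > b'). Ranking the 4 terms shows the dominant one is 8 · n^4. Hence f(n) ∈ Θ(n^4).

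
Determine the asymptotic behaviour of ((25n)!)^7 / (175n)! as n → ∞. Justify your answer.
((25n)!)^7/(175n)! ~ ((2π·25n)^(6/2) / sqrt(7)) · 7^(−7·25n)  →  0

Write N = 25n. Stirling: N! ~ sqrt(2π N)(N/e)^N and (7N)! ~ sqrt(2π·7N)·(7N/e)^(7N).
  (N!)^7/(7N)! ~ (2π N)^(7/2) (N/e)^(7N) / [sqrt(2π·7N) (7N/e)^(7N)]
     = (2π N)^(7/2) / sqrt(2π·7N) · (N/(7N))^(7N)
     = (2π N)^((7−1)/2) / sqrt(7) · 7^(−7N).
Since 7^7 > 1, the factor 7^(−7N) decays exponentially, so the ratio → 0. Substituting N = 25n gives the stated form.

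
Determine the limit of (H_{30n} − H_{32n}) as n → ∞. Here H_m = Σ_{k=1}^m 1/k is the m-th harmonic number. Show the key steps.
lim = ln(30/32) = ln(15/16)

Euler-Maclaurin gives H_m = ln m + γ + 1/(2m) + O(1/m^2). The γ and O(1/m) terms cancel in the difference:
  H_{30n} − H_{32n} = ln(30n) − ln(32n) + O(1/n) = ln(30/32) + O(1/n).
Hence the limit is ln(30/32) = ln(15/16).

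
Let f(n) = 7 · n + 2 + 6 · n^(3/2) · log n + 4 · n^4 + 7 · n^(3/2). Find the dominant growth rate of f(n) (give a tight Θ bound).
f(n) ∈ Θ(n^4)

Compare the terms by growth order. For large n, n^a · (log n)^b dominates n^a' · (log n)^b' iff a > a', or (a = a' and b > b'). Ranking the 5 terms shows the dominant one is 4 · n^4. Hence f(n) ∈ Θ(n^4).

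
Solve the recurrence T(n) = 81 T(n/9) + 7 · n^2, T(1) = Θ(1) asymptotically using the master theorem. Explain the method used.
T(n) = Θ(n^2 log n)

log_9 81 = 2, and f(n) = 7 · n^2 = Θ(n^(log_9 81)). This is Case 2 of the master theorem: T(n) = Θ(f(n) · log n) = Θ(n^2 log n).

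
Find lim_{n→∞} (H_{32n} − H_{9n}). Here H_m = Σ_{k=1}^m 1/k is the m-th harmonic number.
lim = ln(32/9)

Euler-Maclaurin gives H_m = ln m + γ + 1/(2m) + O(1/m^2). The γ and O(1/m) terms cancel in the difference:
  H_{32n} − H_{9n} = ln(32n) − ln(9n) + O(1/n) = ln(32/9) + O(1/n).
Hence the limit is ln(32/9).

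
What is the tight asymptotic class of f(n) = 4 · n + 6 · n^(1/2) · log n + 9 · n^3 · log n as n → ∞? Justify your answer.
f(n) ∈ Θ(n^3 · log n)

Compare the terms by growth order. For large n, n^a · (log n)^b dominates n^a' · (log n)^b' iff a > a', or (a = a' and b > b'). Ranking the 3 terms shows the dominant one is 9 · n^3 · log n. Hence f(n) ∈ Θ(n^3 · log n).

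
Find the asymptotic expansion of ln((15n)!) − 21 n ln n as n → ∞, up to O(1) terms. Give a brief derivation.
ln((15n)!) − 21 n ln n = −6 n ln n + 15(ln 15 − 1) n + (1/2) ln(2π·15n) + O(1/n)

Stirling: ln((15n)!) = 15n ln(15n) − 15n + (1/2) ln(2π·15n) + O(1/n).
Expand 15n ln(15n) = 15n (ln n + ln 15) = 15n ln n + 15n ln 15.
Subtract 21n ln n: leading term is (15 − 21) n ln n = −6 n ln n. The next term is 15n ln 15 − 15n = 15(ln 15 − 1) n. Then the (1/2) ln(2π·15n) correction.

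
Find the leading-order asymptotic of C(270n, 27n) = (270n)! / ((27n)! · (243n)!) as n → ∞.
C(270n, 27n) ~ (10000000000/387420489)^(27n) · sqrt(5/(9π·27n))

Write N = 27n. Apply Stirling to each factorial:
  (10N)! ~ sqrt(2π·10N) · (10N/e)^(10N),
  N! ~ sqrt(2π N) · (N/e)^N,
  (9N)! ~ sqrt(2π·9N) · (9N/e)^(9N).
The exponential factors combine to (10N)^(10N) / (N^N · (9N)^(9N)) = 10^(10N)/9^(9N) = (10^10/9^9)^N = (10000000000/387420489)^N.
The square-root prefactors combine to sqrt(2π·10N) / (sqrt(2π N)·sqrt(2π·9N)) = sqrt(10 / (2π·9·N)) = sqrt(5/(9π·27n)).
Substituting N = 27n: C(270n, 27n) ~ (10000000000/387420489)^(27n) · sqrt(5/(9π·27n)).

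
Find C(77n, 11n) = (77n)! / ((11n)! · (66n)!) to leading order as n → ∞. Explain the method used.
C(77n, 11n) ~ (823543/46656)^(11n) · sqrt(7/(12π·11n))

Write N = 11n. Apply Stirling to each factorial:
  (7N)! ~ sqrt(2π·7N) · (7N/e)^(7N),
  N! ~ sqrt(2π N) · (N/e)^N,
  (6N)! ~ sqrt(2π·6N) · (6N/e)^(6N).
The exponential factors combine to (7N)^(7N) / (N^N · (6N)^(6N)) = 7^(7N)/6^(6N) = (7^7/6^6)^N = (823543/46656)^N.
The square-root prefactors combine to sqrt(2π·7N) / (sqrt(2π N)·sqrt(2π·6N)) = sqrt(7 / (2π·6·N)) = sqrt(7/(12π·11n)).
Substituting N = 11n: C(77n, 11n) ~ (823543/46656)^(11n) · sqrt(7/(12π·11n)).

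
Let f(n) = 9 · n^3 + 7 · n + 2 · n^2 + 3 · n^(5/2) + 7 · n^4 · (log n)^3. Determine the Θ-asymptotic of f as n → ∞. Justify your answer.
f(n) ∈ Θ(n^4 · (log n)^3)

Compare the terms by growth order. For large n, n^a · (log n)^b dominates n^a' · (log n)^b' iff a > a', or (a = a' and b > b'). Ranking the 5 terms shows the dominant one is 7 · n^4 · (log n)^3. Hence f(n) ∈ Θ(n^4 · (log n)^3).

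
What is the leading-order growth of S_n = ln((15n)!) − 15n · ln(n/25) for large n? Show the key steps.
S_n ~ 15n · (ln 375 − 1) + O(ln n)

Stirling: ln((15n)!) = 15n ln(15n) − 15n + O(ln n).
  S_n = 15n ln(15n) − 15n − 15n ln(n/25) + O(ln n)
      = 15n ln(15n) − 15n ln n + 15n ln 25 − 15n + O(ln n)
      = 15n ln 15 + 15n ln 25 − 15n + O(ln n)
      = 15n (ln 375 − 1) + O(ln n).
Numerically ln(375) − 1 ≈ 4.9269.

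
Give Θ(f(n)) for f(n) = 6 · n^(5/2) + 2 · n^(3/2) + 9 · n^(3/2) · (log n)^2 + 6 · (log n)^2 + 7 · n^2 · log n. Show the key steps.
f(n) ∈ Θ(n^(5/2))

Compare the terms by growth order. For large n, n^a · (log n)^b dominates n^a' · (log n)^b' iff a > a', or (a = a' and b > b'). Ranking the 5 terms shows the dominant one is 6 · n^(5/2). Hence f(n) ∈ Θ(n^(5/2)).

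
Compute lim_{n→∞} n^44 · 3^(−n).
lim = 0

Exponentials with base > 1 dominate every fixed polynomial: for any fixed c, n^c / 3^n → 0 as n → ∞ (e.g. by the ratio test, or by writing 3^n = e^(n ln 3) and noting e^(n ln 3) / n^c → ∞). Hence n^44 · 3^(−n) = n^44 / 3^n → 0.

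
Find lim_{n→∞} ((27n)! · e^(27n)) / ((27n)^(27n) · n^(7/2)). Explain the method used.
lim = 0

Stirling: (27n)! ~ sqrt(2π·27n) · (27n/e)^(27n). Hence
  (27n)! · e^(27n) / (27n)^(27n) ~ sqrt(2π·27n).
Dividing by n^(7/2): sqrt(2π·27n) / n^(7/2) = sqrt(2π·27) · n^((1−7)/2), so the expression behaves like sqrt(2π·27) · n^((1−7)/2) → 0.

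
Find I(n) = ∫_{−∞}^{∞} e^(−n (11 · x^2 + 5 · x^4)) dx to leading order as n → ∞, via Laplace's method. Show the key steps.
I(n) ~ sqrt(π/(11n))

φ(x) = 11 · x^2 + 5 · x^4 has its unique global minimum at x* = 0 (since φ'(x) = 22x + 20x^3 = 0 only at x = 0 for real x with both coefficients positive, and φ → ∞ as |x| → ∞). At x* = 0, φ(0) = 0 and φ''(0) = 22. Laplace's method then gives
  I(n) ~ sqrt(2π / (n · φ''(0))) · e^(−n φ(0)) = sqrt(2π / (22n)) = sqrt(π/(11n)).
The 5 · x^4 term contributes only at subleading order (an O(1/n) relative correction).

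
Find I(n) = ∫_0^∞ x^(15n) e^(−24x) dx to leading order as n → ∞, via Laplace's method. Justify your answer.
I(n) ~ (sqrt(2π·15n) / 24) · (15n/(24e))^(15n)

Write the integrand as exp(15n ln x − 24x) and set f(x) = 15n ln x − 24x. Then f'(x) = 15n/x − 24 = 0 at x* = 15n/24, and f''(x*) = −15n/x*^2 = −24^2/(15n). Laplace's method (interior maximum) gives
  I(n) ~ e^(f(x*)) · sqrt(2π / |f''(x*)|)
        = exp(15n ln(15n/24) − 15n) · sqrt(2π · 15n / 24^2)
        = (15n/24)^(15n) e^(−15n) · sqrt(2π·15n) / 24
        = (sqrt(2π·15n) / 24) · (15n/(24e))^(15n).
This matches Γ(15n+1)/24^(15n+1) with Stirling applied to Γ.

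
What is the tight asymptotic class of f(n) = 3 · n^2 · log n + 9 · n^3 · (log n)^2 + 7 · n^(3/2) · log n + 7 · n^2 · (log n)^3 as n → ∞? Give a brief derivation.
f(n) ∈ Θ(n^3 · (log n)^2)

Compare the terms by growth order. For large n, n^a · (log n)^b dominates n^a' · (log n)^b' iff a > a', or (a = a' and b > b'). Ranking the 4 terms shows the dominant one is 9 · n^3 · (log n)^2. Hence f(n) ∈ Θ(n^3 · (log n)^2).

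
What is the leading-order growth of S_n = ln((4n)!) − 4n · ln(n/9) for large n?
S_n ~ 4n · (ln 36 − 1) + O(ln n)

Stirling: ln((4n)!) = 4n ln(4n) − 4n + O(ln n).
  S_n = 4n ln(4n) − 4n − 4n ln(n/9) + O(ln n)
      = 4n ln(4n) − 4n ln n + 4n ln 9 − 4n + O(ln n)
      = 4n ln 4 + 4n ln 9 − 4n + O(ln n)
      = 4n (ln 36 − 1) + O(ln n).
Numerically ln(36) − 1 ≈ 2.5835.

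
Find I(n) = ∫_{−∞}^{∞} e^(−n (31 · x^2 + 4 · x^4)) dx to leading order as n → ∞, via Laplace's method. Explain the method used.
I(n) ~ sqrt(π/(31n))

φ(x) = 31 · x^2 + 4 · x^4 has its unique global minimum at x* = 0 (since φ'(x) = 62x + 16x^3 = 0 only at x = 0 for real x with both coefficients positive, and φ → ∞ as |x| → ∞). At x* = 0, φ(0) = 0 and φ''(0) = 62. Laplace's method then gives
  I(n) ~ sqrt(2π / (n · φ''(0))) · e^(−n φ(0)) = sqrt(2π / (62n)) = sqrt(π/(31n)).
The 4 · x^4 term contributes only at subleading order (an O(1/n) relative correction).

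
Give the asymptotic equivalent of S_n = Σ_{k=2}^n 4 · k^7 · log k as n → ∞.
S_n ~ n^8 log n / 2 − n^8 / 16

By integral comparison, S_n = ∫_1^n 4 · x^7 · log x dx + O(n^7 · log n). For the integral, ∫ x^7 log x dx = n^8 log n / 8 − n^8/64 (integration by parts). Hence S_n ~ n^8 log n / 2 − n^8 / 16.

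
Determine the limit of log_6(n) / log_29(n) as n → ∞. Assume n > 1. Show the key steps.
lim = ln(29) / ln(6) = log_6(29)

Change of base: log_6(n) = ln n / ln 6 and log_29(n) = ln n / ln 29. The ratio is (ln n / ln 6) · (ln 29 / ln n) = ln 29 / ln 6, a constant independent of n. So the limit is ln 29 / ln 6 = log_6(29).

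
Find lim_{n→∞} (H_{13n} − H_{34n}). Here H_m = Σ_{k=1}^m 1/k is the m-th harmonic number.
lim = ln(13/34)

Euler-Maclaurin gives H_m = ln m + γ + 1/(2m) + O(1/m^2). The γ and O(1/m) terms cancel in the difference:
  H_{13n} − H_{34n} = ln(13n) − ln(34n) + O(1/n) = ln(13/34) + O(1/n).
Hence the limit is ln(13/34).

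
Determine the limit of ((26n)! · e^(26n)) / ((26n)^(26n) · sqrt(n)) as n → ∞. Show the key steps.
lim = sqrt(2π·26)

Stirling: (26n)! ~ sqrt(2π·26n) · (26n/e)^(26n). Hence
  (26n)! · e^(26n) / (26n)^(26n) ~ sqrt(2π·26n).
Dividing by sqrt(n): sqrt(2π·26n) / sqrt(n) = sqrt(2π·26) · n^((1−1)/2), so the limit is sqrt(2π·26).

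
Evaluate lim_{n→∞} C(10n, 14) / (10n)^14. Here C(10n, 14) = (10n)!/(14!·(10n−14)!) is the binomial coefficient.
lim = 1/14! = 1/87178291200

With N = 10n → ∞: C(N, 14) / N^14 = [N(N−1)…(N−13)] / (14! · N^14) = (1/14!) · 1 · (1 − 1/(10n)) · … · (1 − 13/(10n)). Each factor → 1 as N → ∞, so the limit is 1/14! = 1/87178291200.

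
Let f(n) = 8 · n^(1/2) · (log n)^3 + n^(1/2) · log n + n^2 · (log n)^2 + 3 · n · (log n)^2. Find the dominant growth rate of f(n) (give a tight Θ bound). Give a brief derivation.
f(n) ∈ Θ(n^2 · (log n)^2)

Compare the terms by growth order. For large n, n^a · (log n)^b dominates n^a' · (log n)^b' iff a > a', or (a = a' and b > b'). Ranking the 4 terms shows the dominant one is n^2 · (log n)^2. Hence f(n) ∈ Θ(n^2 · (log n)^2).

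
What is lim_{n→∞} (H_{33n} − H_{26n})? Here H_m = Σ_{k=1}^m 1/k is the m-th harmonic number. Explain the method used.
lim = ln(33/26)

Euler-Maclaurin gives H_m = ln m + γ + 1/(2m) + O(1/m^2). The γ and O(1/m) terms cancel in the difference:
  H_{33n} − H_{26n} = ln(33n) − ln(26n) + O(1/n) = ln(33/26) + O(1/n).
Hence the limit is ln(33/26).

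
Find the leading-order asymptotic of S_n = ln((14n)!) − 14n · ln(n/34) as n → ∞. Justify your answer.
S_n ~ 14n · (ln 476 − 1) + O(ln n)

Stirling: ln((14n)!) = 14n ln(14n) − 14n + O(ln n).
  S_n = 14n ln(14n) − 14n − 14n ln(n/34) + O(ln n)
      = 14n ln(14n) − 14n ln n + 14n ln 34 − 14n + O(ln n)
      = 14n ln 14 + 14n ln 34 − 14n + O(ln n)
      = 14n (ln 476 − 1) + O(ln n).
Numerically ln(476) − 1 ≈ 5.1654.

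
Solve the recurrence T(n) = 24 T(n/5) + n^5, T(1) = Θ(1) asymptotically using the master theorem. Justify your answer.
T(n) = Θ(n^5)

log_5 24 ≈ 1.975. f(n) = n^5 dominates n^(log_5 24) since 5 > 1.975, and the regularity condition a·f(n/b) = 24·(n/5)^5 = (24/3125)·n^5 ≤ c·f(n) holds with c = 24/3125 ≈ 0.00768 < 1. So this is Case 3: T(n) = Θ(f(n)) = Θ(n^5).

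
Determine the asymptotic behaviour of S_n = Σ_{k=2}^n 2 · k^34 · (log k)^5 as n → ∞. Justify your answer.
S_n ~ 2 · n^35 · (log n)^5 / 35

By integral comparison, S_n = ∫_1^n 2 · x^34 · (log x)^5 dx + O(n^34 · (log n)^5). For the integral, the leading term of ∫_1^n x^34 (log x)^5 dx is n^35/35 · (log n)^5 (by repeated integration by parts; each step lowers the log-exponent and produces a relatively O(1/log n) correction). Hence S_n ~ 2 · n^35 · (log n)^5 / 35.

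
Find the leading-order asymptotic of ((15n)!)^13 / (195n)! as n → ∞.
((15n)!)^13/(195n)! ~ ((2π·15n)^(12/2) / sqrt(13)) · 13^(−13·15n)  →  0

Write N = 15n. Stirling: N! ~ sqrt(2π N)(N/e)^N and (13N)! ~ sqrt(2π·13N)·(13N/e)^(13N).
  (N!)^13/(13N)! ~ (2π N)^(13/2) (N/e)^(13N) / [sqrt(2π·13N) (13N/e)^(13N)]
     = (2π N)^(13/2) / sqrt(2π·13N) · (N/(13N))^(13N)
     = (2π N)^((13−1)/2) / sqrt(13) · 13^(−13N).
Since 13^13 > 1, the factor 13^(−13N) decays exponentially, so the ratio → 0. Substituting N = 15n gives the stated form.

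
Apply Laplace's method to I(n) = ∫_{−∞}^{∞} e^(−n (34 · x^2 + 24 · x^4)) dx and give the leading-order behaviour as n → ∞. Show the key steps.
I(n) ~ sqrt(π/(34n))

φ(x) = 34 · x^2 + 24 · x^4 has its unique global minimum at x* = 0 (since φ'(x) = 68x + 96x^3 = 0 only at x = 0 for real x with both coefficients positive, and φ → ∞ as |x| → ∞). At x* = 0, φ(0) = 0 and φ''(0) = 68. Laplace's method then gives
  I(n) ~ sqrt(2π / (n · φ''(0))) · e^(−n φ(0)) = sqrt(2π / (68n)) = sqrt(π/(34n)).
The 24 · x^4 term contributes only at subleading order (an O(1/n) relative correction).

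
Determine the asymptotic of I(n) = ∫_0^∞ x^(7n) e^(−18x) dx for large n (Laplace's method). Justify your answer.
I(n) ~ (sqrt(2π·7n) / 18) · (7n/(18e))^(7n)

Write the integrand as exp(7n ln x − 18x) and set f(x) = 7n ln x − 18x. Then f'(x) = 7n/x − 18 = 0 at x* = 7n/18, and f''(x*) = −7n/x*^2 = −18^2/(7n). Laplace's method (interior maximum) gives
  I(n) ~ e^(f(x*)) · sqrt(2π / |f''(x*)|)
        = exp(7n ln(7n/18) − 7n) · sqrt(2π · 7n / 18^2)
        = (7n/18)^(7n) e^(−7n) · sqrt(2π·7n) / 18
        = (sqrt(2π·7n) / 18) · (7n/(18e))^(7n).
This matches Γ(7n+1)/18^(7n+1) with Stirling applied to Γ.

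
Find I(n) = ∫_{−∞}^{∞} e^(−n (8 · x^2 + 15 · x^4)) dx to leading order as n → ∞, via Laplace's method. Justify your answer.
I(n) ~ sqrt(π/(8n))

φ(x) = 8 · x^2 + 15 · x^4 has its unique global minimum at x* = 0 (since φ'(x) = 16x + 60x^3 = 0 only at x = 0 for real x with both coefficients positive, and φ → ∞ as |x| → ∞). At x* = 0, φ(0) = 0 and φ''(0) = 16. Laplace's method then gives
  I(n) ~ sqrt(2π / (n · φ''(0))) · e^(−n φ(0)) = sqrt(2π / (16n)) = sqrt(π/(8n)).
The 15 · x^4 term contributes only at subleading order (an O(1/n) relative correction).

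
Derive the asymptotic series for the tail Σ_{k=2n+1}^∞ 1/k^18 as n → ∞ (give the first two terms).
Σ_{k>2n} 1/k^18 = 1/(17 · (2n)^17) − 1/(2 · (2n)^18) + O(1/(2n)^19)

Compare to the integral: ∫_{2n}^∞ x^(−18) dx = [−x^(−17)/17]_{2n}^∞ = 1/((18−1)·(2n)^17). The Euler-Maclaurin correction adds −f(2n)/2 = −1/(2·(2n)^18). Euler-Maclaurin then gives
  Σ_{k>2n} 1/k^18 = ∫_{2n}^∞ dx/x^18 − 1/(2·(2n)^18) + O(1/(2n)^19).
(Equivalently this is ζ(18) − Σ_{k≤2n} 1/k^18.)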